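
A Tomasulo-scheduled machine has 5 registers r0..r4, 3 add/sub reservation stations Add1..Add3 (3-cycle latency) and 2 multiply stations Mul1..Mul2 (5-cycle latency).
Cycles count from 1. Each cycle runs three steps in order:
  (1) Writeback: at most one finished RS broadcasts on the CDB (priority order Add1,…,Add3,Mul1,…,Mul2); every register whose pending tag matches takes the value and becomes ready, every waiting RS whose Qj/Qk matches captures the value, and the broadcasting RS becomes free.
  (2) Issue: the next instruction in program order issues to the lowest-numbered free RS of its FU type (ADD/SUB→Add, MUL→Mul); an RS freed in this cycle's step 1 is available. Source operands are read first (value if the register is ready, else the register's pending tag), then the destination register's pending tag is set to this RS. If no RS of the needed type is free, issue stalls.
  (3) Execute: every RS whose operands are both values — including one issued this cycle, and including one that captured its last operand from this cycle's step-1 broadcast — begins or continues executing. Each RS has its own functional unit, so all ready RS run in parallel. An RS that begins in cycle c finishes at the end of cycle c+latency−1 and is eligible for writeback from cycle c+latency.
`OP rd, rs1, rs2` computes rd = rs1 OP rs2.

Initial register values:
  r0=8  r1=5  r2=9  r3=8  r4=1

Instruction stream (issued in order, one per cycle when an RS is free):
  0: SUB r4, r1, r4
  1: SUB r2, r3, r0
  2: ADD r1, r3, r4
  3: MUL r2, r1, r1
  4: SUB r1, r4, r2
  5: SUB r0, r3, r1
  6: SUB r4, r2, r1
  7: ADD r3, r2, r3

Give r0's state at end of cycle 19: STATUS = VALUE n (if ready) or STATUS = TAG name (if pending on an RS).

STATUS = VALUE 148

c1: issue SUB r4<-Add1 | r0:8,r1:5,r2:9,r3:8,r4:Add1
c2: issue SUB r2<-Add2 | r0:8,r1:5,r2:Add2,r3:8,r4:Add1
c3: issue ADD r1<-Add3 | r0:8,r1:Add3,r2:Add2,r3:8,r4:Add1
c4: CDB Add1=4; issue MUL r2<-Mul1 | r0:8,r1:Add3,r2:Mul1,r3:8,r4:4
c5: CDB Add2=0; issue SUB r1<-Add1 | r0:8,r1:Add1,r2:Mul1,r3:8,r4:4
c6: issue SUB r0<-Add2 | r0:Add2,r1:Add1,r2:Mul1,r3:8,r4:4
c7: CDB Add3=12; issue SUB r4<-Add3 | r0:Add2,r1:Add1,r2:Mul1,r3:8,r4:Add3
c8: stall | r0:Add2,r1:Add1,r2:Mul1,r3:8,r4:Add3
c9: stall | r0:Add2,r1:Add1,r2:Mul1,r3:8,r4:Add3
c10: stall | r0:Add2,r1:Add1,r2:Mul1,r3:8,r4:Add3
c11: stall | r0:Add2,r1:Add1,r2:Mul1,r3:8,r4:Add3
c12: CDB Mul1=144; stall | r0:Add2,r1:Add1,r2:144,r3:8,r4:Add3
c13: stall | r0:Add2,r1:Add1,r2:144,r3:8,r4:Add3
c14: stall | r0:Add2,r1:Add1,r2:144,r3:8,r4:Add3
c15: CDB Add1=-140; issue ADD r3<-Add1 | r0:Add2,r1:-140,r2:144,r3:Add1,r4:Add3
c16: - | r0:Add2,r1:-140,r2:144,r3:Add1,r4:Add3
c17: - | r0:Add2,r1:-140,r2:144,r3:Add1,r4:Add3
c18: CDB Add1=152 | r0:Add2,r1:-140,r2:144,r3:152,r4:Add3
c19: CDB Add2=148 | r0:148,r1:-140,r2:144,r3:152,r4:Add3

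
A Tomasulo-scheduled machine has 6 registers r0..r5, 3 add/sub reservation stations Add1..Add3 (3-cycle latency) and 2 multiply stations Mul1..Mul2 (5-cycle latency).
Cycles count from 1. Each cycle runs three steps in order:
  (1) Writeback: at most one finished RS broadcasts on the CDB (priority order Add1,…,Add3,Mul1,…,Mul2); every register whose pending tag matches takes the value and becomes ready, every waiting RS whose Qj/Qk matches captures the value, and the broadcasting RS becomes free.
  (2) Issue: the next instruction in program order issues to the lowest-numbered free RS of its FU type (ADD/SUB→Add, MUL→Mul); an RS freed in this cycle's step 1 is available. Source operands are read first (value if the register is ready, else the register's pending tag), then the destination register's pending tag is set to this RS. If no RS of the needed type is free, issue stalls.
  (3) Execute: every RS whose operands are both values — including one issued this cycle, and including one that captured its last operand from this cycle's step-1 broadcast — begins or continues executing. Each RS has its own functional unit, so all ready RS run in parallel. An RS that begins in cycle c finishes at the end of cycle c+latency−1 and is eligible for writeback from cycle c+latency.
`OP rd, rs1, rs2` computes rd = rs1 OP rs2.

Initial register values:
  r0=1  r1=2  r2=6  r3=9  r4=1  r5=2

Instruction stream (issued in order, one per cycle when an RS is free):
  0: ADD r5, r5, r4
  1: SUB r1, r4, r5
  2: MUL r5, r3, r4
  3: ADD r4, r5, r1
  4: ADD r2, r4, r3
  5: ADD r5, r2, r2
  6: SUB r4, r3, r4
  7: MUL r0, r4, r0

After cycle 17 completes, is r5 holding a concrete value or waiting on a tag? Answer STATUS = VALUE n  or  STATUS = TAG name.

STATUS = TAG Add2

c1: issue ADD r5<-Add1 | r0:1,r1:2,r2:6,r3:9,r4:1,r5:Add1
c2: issue SUB r1<-Add2 | r0:1,r1:Add2,r2:6,r3:9,r4:1,r5:Add1
c3: issue MUL r5<-Mul1 | r0:1,r1:Add2,r2:6,r3:9,r4:1,r5:Mul1
c4: CDB Add1=3; issue ADD r4<-Add1 | r0:1,r1:Add2,r2:6,r3:9,r4:Add1,r5:Mul1
c5: issue ADD r2<-Add3 | r0:1,r1:Add2,r2:Add3,r3:9,r4:Add1,r5:Mul1
c6: stall | r0:1,r1:Add2,r2:Add3,r3:9,r4:Add1,r5:Mul1
c7: CDB Add2=-2; issue ADD r5<-Add2 | r0:1,r1:-2,r2:Add3,r3:9,r4:Add1,r5:Add2
c8: CDB Mul1=9; stall | r0:1,r1:-2,r2:Add3,r3:9,r4:Add1,r5:Add2
c9: stall | r0:1,r1:-2,r2:Add3,r3:9,r4:Add1,r5:Add2
c10: stall | r0:1,r1:-2,r2:Add3,r3:9,r4:Add1,r5:Add2
c11: CDB Add1=7; issue SUB r4<-Add1 | r0:1,r1:-2,r2:Add3,r3:9,r4:Add1,r5:Add2
c12: issue MUL r0<-Mul1 | r0:Mul1,r1:-2,r2:Add3,r3:9,r4:Add1,r5:Add2
c13: - | r0:Mul1,r1:-2,r2:Add3,r3:9,r4:Add1,r5:Add2
c14: CDB Add1=2 | r0:Mul1,r1:-2,r2:Add3,r3:9,r4:2,r5:Add2
c15: CDB Add3=16 | r0:Mul1,r1:-2,r2:16,r3:9,r4:2,r5:Add2
c16: - | r0:Mul1,r1:-2,r2:16,r3:9,r4:2,r5:Add2
c17: - | r0:Mul1,r1:-2,r2:16,r3:9,r4:2,r5:Add2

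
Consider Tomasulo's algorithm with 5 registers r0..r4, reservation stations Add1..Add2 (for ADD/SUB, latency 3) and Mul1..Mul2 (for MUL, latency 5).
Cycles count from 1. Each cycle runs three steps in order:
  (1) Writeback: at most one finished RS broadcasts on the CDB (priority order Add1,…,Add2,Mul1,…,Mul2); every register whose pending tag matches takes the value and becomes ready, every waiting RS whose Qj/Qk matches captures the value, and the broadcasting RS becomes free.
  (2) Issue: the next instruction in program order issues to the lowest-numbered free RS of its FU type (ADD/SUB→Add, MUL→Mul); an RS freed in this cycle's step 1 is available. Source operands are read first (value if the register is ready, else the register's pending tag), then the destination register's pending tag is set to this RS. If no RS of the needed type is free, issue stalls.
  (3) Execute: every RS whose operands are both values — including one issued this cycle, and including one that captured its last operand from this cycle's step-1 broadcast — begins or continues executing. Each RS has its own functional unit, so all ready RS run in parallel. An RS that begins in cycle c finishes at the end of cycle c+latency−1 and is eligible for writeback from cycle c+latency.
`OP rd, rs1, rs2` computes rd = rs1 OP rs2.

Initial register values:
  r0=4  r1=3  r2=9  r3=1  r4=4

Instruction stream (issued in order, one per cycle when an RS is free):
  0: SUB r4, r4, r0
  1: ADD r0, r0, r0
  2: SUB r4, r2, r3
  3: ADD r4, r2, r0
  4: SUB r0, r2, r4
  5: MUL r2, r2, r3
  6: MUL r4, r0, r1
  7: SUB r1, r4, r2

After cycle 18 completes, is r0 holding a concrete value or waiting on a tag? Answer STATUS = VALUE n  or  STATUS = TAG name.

STATUS = VALUE -8

c1: issue SUB r4<-Add1 | r0:4,r1:3,r2:9,r3:1,r4:Add1
c2: issue ADD r0<-Add2 | r0:Add2,r1:3,r2:9,r3:1,r4:Add1
c3: stall | r0:Add2,r1:3,r2:9,r3:1,r4:Add1
c4: CDB Add1=0; issue SUB r4<-Add1 | r0:Add2,r1:3,r2:9,r3:1,r4:Add1
c5: CDB Add2=8; issue ADD r4<-Add2 | r0:8,r1:3,r2:9,r3:1,r4:Add2
c6: stall | r0:8,r1:3,r2:9,r3:1,r4:Add2
c7: CDB Add1=8; issue SUB r0<-Add1 | r0:Add1,r1:3,r2:9,r3:1,r4:Add2
c8: CDB Add2=17; issue MUL r2<-Mul1 | r0:Add1,r1:3,r2:Mul1,r3:1,r4:17
c9: issue MUL r4<-Mul2 | r0:Add1,r1:3,r2:Mul1,r3:1,r4:Mul2
c10: issue SUB r1<-Add2 | r0:Add1,r1:Add2,r2:Mul1,r3:1,r4:Mul2
c11: CDB Add1=-8 | r0:-8,r1:Add2,r2:Mul1,r3:1,r4:Mul2
c12: - | r0:-8,r1:Add2,r2:Mul1,r3:1,r4:Mul2
c13: CDB Mul1=9 | r0:-8,r1:Add2,r2:9,r3:1,r4:Mul2
c14: - | r0:-8,r1:Add2,r2:9,r3:1,r4:Mul2
c15: - | r0:-8,r1:Add2,r2:9,r3:1,r4:Mul2
c16: CDB Mul2=-24 | r0:-8,r1:Add2,r2:9,r3:1,r4:-24
c17: - | r0:-8,r1:Add2,r2:9,r3:1,r4:-24
c18: - | r0:-8,r1:Add2,r2:9,r3:1,r4:-24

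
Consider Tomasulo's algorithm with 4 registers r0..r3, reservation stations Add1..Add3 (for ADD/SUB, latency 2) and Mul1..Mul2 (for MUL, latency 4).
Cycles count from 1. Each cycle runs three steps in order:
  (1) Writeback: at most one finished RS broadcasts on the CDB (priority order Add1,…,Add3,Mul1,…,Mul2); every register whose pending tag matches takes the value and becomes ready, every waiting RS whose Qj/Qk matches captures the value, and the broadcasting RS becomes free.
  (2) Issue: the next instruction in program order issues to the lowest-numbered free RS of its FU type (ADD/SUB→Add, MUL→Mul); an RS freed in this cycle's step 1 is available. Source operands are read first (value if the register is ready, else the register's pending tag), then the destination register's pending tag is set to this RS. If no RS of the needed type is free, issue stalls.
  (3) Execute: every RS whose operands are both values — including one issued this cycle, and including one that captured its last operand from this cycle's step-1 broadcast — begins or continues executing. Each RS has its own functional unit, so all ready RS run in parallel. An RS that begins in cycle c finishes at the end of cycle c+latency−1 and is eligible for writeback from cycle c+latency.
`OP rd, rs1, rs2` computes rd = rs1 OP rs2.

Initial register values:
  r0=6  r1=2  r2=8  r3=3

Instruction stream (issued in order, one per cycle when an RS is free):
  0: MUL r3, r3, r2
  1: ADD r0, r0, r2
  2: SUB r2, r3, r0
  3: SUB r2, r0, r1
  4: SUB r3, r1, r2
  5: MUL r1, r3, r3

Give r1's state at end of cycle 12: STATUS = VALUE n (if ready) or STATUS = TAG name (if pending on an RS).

  c1: issue MUL r3<-Mul1  regs: r0:6,r1:2,r2:8,r3:Mul1
  c2: issue ADD r0<-Add1  regs: r0:Add1,r1:2,r2:8,r3:Mul1
  c3: issue SUB r2<-Add2  regs: r0:Add1,r1:2,r2:Add2,r3:Mul1
  c4: CDB Add1=14; issue SUB r2<-Add1  regs: r0:14,r1:2,r2:Add1,r3:Mul1
  c5: CDB Mul1=24; issue SUB r3<-Add3  regs: r0:14,r1:2,r2:Add1,r3:Add3
  c6: CDB Add1=12; issue MUL r1<-Mul1  regs: r0:14,r1:Mul1,r2:12,r3:Add3
  c7: CDB Add2=10  regs: r0:14,r1:Mul1,r2:12,r3:Add3
  c8: CDB Add3=-10  regs: r0:14,r1:Mul1,r2:12,r3:-10
  c9: -  regs: r0:14,r1:Mul1,r2:12,r3:-10
  c10: -  regs: r0:14,r1:Mul1,r2:12,r3:-10
  c11: -  regs: r0:14,r1:Mul1,r2:12,r3:-10
  c12: CDB Mul1=100  regs: r0:14,r1:100,r2:12,r3:-10

STATUS = VALUE 100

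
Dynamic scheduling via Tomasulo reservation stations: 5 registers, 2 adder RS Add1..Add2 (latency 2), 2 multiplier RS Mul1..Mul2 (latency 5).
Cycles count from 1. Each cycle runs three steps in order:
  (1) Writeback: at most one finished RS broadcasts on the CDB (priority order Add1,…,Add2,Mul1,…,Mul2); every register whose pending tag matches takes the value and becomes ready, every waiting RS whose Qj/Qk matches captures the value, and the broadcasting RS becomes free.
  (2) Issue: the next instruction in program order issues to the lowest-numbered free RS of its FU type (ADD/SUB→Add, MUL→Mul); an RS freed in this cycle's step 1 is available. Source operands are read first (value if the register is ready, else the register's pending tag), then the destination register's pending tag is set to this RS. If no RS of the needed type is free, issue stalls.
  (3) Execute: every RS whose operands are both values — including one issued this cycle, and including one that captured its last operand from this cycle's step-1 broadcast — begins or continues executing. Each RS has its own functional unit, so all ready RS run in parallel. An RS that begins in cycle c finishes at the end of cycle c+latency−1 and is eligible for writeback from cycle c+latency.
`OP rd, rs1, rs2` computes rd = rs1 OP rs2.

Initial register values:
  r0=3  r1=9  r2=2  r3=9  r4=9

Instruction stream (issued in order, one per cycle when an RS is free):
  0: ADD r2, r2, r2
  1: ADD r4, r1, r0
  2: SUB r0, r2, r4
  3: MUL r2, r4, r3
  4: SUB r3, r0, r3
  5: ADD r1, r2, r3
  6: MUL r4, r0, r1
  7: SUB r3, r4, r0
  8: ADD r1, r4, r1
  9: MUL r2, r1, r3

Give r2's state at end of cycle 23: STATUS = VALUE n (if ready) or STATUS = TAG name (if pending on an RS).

STATUS = TAG Mul1

cycle 1: issue ADD r2<-Add1 // r0:3,r1:9,r2:Add1,r3:9,r4:9
cycle 2: issue ADD r4<-Add2 // r0:3,r1:9,r2:Add1,r3:9,r4:Add2
cycle 3: CDB Add1=4; issue SUB r0<-Add1 // r0:Add1,r1:9,r2:4,r3:9,r4:Add2
cycle 4: CDB Add2=12; issue MUL r2<-Mul1 // r0:Add1,r1:9,r2:Mul1,r3:9,r4:12
cycle 5: issue SUB r3<-Add2 // r0:Add1,r1:9,r2:Mul1,r3:Add2,r4:12
cycle 6: CDB Add1=-8; issue ADD r1<-Add1 // r0:-8,r1:Add1,r2:Mul1,r3:Add2,r4:12
cycle 7: issue MUL r4<-Mul2 // r0:-8,r1:Add1,r2:Mul1,r3:Add2,r4:Mul2
cycle 8: CDB Add2=-17; issue SUB r3<-Add2 // r0:-8,r1:Add1,r2:Mul1,r3:Add2,r4:Mul2
cycle 9: CDB Mul1=108; stall // r0:-8,r1:Add1,r2:108,r3:Add2,r4:Mul2
cycle 10: stall // r0:-8,r1:Add1,r2:108,r3:Add2,r4:Mul2
cycle 11: CDB Add1=91; issue ADD r1<-Add1 // r0:-8,r1:Add1,r2:108,r3:Add2,r4:Mul2
cycle 12: issue MUL r2<-Mul1 // r0:-8,r1:Add1,r2:Mul1,r3:Add2,r4:Mul2
cycle 13: - // r0:-8,r1:Add1,r2:Mul1,r3:Add2,r4:Mul2
cycle 14: - // r0:-8,r1:Add1,r2:Mul1,r3:Add2,r4:Mul2
cycle 15: - // r0:-8,r1:Add1,r2:Mul1,r3:Add2,r4:Mul2
cycle 16: CDB Mul2=-728 // r0:-8,r1:Add1,r2:Mul1,r3:Add2,r4:-728
cycle 17: - // r0:-8,r1:Add1,r2:Mul1,r3:Add2,r4:-728
cycle 18: CDB Add1=-637 // r0:-8,r1:-637,r2:Mul1,r3:Add2,r4:-728
cycle 19: CDB Add2=-720 // r0:-8,r1:-637,r2:Mul1,r3:-720,r4:-728
cycle 20: - // r0:-8,r1:-637,r2:Mul1,r3:-720,r4:-728
cycle 21: - // r0:-8,r1:-637,r2:Mul1,r3:-720,r4:-728
cycle 22: - // r0:-8,r1:-637,r2:Mul1,r3:-720,r4:-728
cycle 23: - // r0:-8,r1:-637,r2:Mul1,r3:-720,r4:-728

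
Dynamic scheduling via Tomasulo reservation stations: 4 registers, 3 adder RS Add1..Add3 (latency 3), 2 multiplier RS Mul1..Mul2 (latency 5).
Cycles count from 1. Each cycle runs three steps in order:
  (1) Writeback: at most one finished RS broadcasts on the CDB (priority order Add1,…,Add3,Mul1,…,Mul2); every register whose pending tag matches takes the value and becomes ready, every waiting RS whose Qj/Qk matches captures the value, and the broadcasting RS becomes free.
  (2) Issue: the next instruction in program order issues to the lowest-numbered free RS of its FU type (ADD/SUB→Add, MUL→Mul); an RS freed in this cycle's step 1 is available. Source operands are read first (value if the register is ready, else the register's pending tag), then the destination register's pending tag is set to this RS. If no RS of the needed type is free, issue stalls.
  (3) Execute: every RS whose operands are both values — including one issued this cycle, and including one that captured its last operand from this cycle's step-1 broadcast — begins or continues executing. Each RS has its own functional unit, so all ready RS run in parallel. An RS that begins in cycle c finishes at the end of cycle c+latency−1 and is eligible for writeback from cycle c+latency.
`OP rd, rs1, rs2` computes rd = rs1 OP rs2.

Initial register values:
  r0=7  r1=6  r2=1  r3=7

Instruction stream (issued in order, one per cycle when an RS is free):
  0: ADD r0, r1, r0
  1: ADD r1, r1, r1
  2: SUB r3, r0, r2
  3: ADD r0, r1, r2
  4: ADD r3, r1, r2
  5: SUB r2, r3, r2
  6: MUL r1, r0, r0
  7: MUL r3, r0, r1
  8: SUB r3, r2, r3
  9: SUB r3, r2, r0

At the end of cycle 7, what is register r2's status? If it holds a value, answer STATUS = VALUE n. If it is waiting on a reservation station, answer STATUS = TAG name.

c1: issue ADD r0<-Add1 | r0:Add1,r1:6,r2:1,r3:7
c2: issue ADD r1<-Add2 | r0:Add1,r1:Add2,r2:1,r3:7
c3: issue SUB r3<-Add3 | r0:Add1,r1:Add2,r2:1,r3:Add3
c4: CDB Add1=13; issue ADD r0<-Add1 | r0:Add1,r1:Add2,r2:1,r3:Add3
c5: CDB Add2=12; issue ADD r3<-Add2 | r0:Add1,r1:12,r2:1,r3:Add2
c6: stall | r0:Add1,r1:12,r2:1,r3:Add2
c7: CDB Add3=12; issue SUB r2<-Add3 | r0:Add1,r1:12,r2:Add3,r3:Add2

STATUS = TAG Add3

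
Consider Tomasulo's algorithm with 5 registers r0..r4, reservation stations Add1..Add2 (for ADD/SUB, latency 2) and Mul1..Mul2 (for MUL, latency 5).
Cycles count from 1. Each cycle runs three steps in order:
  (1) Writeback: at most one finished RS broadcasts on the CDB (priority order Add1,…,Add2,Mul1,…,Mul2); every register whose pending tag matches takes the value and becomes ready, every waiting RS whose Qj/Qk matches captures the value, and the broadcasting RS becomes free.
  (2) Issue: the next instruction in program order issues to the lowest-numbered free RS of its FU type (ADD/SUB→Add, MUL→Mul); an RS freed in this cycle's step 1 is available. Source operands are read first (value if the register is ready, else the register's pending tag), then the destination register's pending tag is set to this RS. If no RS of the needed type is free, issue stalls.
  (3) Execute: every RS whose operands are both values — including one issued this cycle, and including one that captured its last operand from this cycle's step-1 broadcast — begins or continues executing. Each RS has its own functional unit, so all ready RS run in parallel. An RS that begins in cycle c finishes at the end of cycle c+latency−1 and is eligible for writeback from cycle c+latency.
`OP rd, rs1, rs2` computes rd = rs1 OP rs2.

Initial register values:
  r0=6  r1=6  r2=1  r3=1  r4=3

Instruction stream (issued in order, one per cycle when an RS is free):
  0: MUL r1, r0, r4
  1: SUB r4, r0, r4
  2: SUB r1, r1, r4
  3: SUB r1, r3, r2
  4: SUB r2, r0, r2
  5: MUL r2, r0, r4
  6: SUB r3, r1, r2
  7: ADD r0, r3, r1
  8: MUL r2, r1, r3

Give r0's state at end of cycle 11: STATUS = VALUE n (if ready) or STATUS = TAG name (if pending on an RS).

STATUS = TAG Add2

cycle 1: issue MUL r1<-Mul1 // r0:6,r1:Mul1,r2:1,r3:1,r4:3
cycle 2: issue SUB r4<-Add1 // r0:6,r1:Mul1,r2:1,r3:1,r4:Add1
cycle 3: issue SUB r1<-Add2 // r0:6,r1:Add2,r2:1,r3:1,r4:Add1
cycle 4: CDB Add1=3; issue SUB r1<-Add1 // r0:6,r1:Add1,r2:1,r3:1,r4:3
cycle 5: stall // r0:6,r1:Add1,r2:1,r3:1,r4:3
cycle 6: CDB Add1=0; issue SUB r2<-Add1 // r0:6,r1:0,r2:Add1,r3:1,r4:3
cycle 7: CDB Mul1=18; issue MUL r2<-Mul1 // r0:6,r1:0,r2:Mul1,r3:1,r4:3
cycle 8: CDB Add1=5; issue SUB r3<-Add1 // r0:6,r1:0,r2:Mul1,r3:Add1,r4:3
cycle 9: CDB Add2=15; issue ADD r0<-Add2 // r0:Add2,r1:0,r2:Mul1,r3:Add1,r4:3
cycle 10: issue MUL r2<-Mul2 // r0:Add2,r1:0,r2:Mul2,r3:Add1,r4:3
cycle 11: - // r0:Add2,r1:0,r2:Mul2,r3:Add1,r4:3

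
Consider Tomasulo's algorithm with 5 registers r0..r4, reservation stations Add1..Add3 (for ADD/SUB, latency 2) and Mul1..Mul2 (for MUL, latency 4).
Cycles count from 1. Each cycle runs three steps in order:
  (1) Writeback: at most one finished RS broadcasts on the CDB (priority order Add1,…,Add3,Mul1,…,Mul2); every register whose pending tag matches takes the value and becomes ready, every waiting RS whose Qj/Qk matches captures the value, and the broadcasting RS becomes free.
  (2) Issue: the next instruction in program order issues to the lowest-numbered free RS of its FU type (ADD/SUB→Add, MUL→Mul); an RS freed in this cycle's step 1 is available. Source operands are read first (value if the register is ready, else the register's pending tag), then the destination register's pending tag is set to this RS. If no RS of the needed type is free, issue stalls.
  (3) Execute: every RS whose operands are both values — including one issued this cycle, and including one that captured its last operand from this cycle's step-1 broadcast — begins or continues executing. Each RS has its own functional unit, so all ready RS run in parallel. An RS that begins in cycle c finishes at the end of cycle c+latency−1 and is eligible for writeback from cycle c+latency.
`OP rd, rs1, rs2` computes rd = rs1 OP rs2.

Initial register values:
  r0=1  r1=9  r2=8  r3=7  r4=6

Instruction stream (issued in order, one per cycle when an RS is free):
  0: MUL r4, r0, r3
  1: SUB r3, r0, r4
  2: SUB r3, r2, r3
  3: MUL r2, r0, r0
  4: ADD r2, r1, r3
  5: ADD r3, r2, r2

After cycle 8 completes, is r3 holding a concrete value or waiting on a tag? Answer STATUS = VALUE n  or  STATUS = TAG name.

cycle 1: issue MUL r4<-Mul1 // r0:1,r1:9,r2:8,r3:7,r4:Mul1
cycle 2: issue SUB r3<-Add1 // r0:1,r1:9,r2:8,r3:Add1,r4:Mul1
cycle 3: issue SUB r3<-Add2 // r0:1,r1:9,r2:8,r3:Add2,r4:Mul1
cycle 4: issue MUL r2<-Mul2 // r0:1,r1:9,r2:Mul2,r3:Add2,r4:Mul1
cycle 5: CDB Mul1=7; issue ADD r2<-Add3 // r0:1,r1:9,r2:Add3,r3:Add2,r4:7
cycle 6: stall // r0:1,r1:9,r2:Add3,r3:Add2,r4:7
cycle 7: CDB Add1=-6; issue ADD r3<-Add1 // r0:1,r1:9,r2:Add3,r3:Add1,r4:7
cycle 8: CDB Mul2=1 // r0:1,r1:9,r2:Add3,r3:Add1,r4:7

STATUS = TAG Add1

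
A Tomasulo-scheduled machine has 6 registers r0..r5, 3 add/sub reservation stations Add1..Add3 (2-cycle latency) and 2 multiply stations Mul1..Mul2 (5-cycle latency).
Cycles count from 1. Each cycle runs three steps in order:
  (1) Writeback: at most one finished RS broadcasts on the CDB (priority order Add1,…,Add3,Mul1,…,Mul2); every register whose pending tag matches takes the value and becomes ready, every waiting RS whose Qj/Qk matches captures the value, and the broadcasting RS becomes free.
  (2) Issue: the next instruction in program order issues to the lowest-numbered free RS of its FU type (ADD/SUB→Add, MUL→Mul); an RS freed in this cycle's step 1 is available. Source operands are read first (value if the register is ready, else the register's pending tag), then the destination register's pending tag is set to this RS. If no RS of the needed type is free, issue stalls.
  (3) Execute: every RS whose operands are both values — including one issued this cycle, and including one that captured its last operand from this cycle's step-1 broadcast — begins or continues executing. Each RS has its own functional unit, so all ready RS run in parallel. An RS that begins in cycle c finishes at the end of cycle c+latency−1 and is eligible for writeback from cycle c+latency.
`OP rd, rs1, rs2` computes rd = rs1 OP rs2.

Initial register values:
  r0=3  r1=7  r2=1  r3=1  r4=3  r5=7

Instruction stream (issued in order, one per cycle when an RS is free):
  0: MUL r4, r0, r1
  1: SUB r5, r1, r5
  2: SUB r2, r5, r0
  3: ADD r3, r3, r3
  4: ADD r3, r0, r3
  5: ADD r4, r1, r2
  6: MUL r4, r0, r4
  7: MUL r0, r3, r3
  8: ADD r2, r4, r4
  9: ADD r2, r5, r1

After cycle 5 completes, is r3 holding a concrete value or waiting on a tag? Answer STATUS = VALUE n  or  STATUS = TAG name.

cycle 1: issue MUL r4<-Mul1 // r0:3,r1:7,r2:1,r3:1,r4:Mul1,r5:7
cycle 2: issue SUB r5<-Add1 // r0:3,r1:7,r2:1,r3:1,r4:Mul1,r5:Add1
cycle 3: issue SUB r2<-Add2 // r0:3,r1:7,r2:Add2,r3:1,r4:Mul1,r5:Add1
cycle 4: CDB Add1=0; issue ADD r3<-Add1 // r0:3,r1:7,r2:Add2,r3:Add1,r4:Mul1,r5:0
cycle 5: issue ADD r3<-Add3 // r0:3,r1:7,r2:Add2,r3:Add3,r4:Mul1,r5:0

STATUS = TAG Add3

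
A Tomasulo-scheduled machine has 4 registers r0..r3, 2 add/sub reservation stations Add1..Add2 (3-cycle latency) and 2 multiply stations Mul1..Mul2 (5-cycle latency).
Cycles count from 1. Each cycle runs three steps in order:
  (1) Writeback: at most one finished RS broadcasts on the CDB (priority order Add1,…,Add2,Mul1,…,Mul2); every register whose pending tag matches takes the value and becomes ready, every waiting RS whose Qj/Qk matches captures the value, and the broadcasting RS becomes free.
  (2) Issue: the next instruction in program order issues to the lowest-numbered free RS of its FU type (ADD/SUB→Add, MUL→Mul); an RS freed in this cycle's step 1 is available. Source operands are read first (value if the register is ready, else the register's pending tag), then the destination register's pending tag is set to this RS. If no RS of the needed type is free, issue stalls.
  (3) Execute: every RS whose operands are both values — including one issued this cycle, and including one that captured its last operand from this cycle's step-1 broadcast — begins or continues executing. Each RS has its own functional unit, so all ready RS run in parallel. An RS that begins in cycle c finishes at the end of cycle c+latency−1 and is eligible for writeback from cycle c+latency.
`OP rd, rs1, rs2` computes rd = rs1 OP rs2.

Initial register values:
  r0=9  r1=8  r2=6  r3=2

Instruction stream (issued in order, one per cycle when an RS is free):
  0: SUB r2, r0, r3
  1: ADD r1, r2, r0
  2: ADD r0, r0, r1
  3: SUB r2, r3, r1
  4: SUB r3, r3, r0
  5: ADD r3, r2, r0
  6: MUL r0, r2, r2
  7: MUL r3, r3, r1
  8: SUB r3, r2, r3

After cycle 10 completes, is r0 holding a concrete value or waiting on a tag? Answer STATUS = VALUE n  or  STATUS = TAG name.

cycle 1: issue SUB r2<-Add1 // r0:9,r1:8,r2:Add1,r3:2
cycle 2: issue ADD r1<-Add2 // r0:9,r1:Add2,r2:Add1,r3:2
cycle 3: stall // r0:9,r1:Add2,r2:Add1,r3:2
cycle 4: CDB Add1=7; issue ADD r0<-Add1 // r0:Add1,r1:Add2,r2:7,r3:2
cycle 5: stall // r0:Add1,r1:Add2,r2:7,r3:2
cycle 6: stall // r0:Add1,r1:Add2,r2:7,r3:2
cycle 7: CDB Add2=16; issue SUB r2<-Add2 // r0:Add1,r1:16,r2:Add2,r3:2
cycle 8: stall // r0:Add1,r1:16,r2:Add2,r3:2
cycle 9: stall // r0:Add1,r1:16,r2:Add2,r3:2
cycle 10: CDB Add1=25; issue SUB r3<-Add1 // r0:25,r1:16,r2:Add2,r3:Add1

STATUS = VALUE 25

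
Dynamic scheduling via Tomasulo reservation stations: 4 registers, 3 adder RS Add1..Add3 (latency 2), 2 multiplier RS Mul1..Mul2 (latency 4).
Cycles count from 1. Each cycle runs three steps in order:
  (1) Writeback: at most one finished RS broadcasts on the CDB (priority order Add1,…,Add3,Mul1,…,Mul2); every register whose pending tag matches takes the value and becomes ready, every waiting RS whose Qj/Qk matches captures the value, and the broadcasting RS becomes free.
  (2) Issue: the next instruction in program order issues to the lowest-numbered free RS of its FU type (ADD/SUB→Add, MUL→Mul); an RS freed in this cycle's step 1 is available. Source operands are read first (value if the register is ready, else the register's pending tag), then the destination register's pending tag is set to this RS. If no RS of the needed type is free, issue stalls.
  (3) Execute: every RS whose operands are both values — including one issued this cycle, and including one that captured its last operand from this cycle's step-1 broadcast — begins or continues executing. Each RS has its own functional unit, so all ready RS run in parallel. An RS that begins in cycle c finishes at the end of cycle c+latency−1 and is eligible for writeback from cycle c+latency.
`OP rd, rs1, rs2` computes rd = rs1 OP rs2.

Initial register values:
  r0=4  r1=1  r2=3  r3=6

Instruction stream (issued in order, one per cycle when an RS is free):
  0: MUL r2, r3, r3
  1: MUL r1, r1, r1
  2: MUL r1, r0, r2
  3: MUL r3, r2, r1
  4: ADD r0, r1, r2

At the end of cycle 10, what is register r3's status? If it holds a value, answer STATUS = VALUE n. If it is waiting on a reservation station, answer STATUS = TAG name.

STATUS = TAG Mul2

  c1: issue MUL r2<-Mul1  regs: r0:4,r1:1,r2:Mul1,r3:6
  c2: issue MUL r1<-Mul2  regs: r0:4,r1:Mul2,r2:Mul1,r3:6
  c3: stall  regs: r0:4,r1:Mul2,r2:Mul1,r3:6
  c4: stall  regs: r0:4,r1:Mul2,r2:Mul1,r3:6
  c5: CDB Mul1=36; issue MUL r1<-Mul1  regs: r0:4,r1:Mul1,r2:36,r3:6
  c6: CDB Mul2=1; issue MUL r3<-Mul2  regs: r0:4,r1:Mul1,r2:36,r3:Mul2
  c7: issue ADD r0<-Add1  regs: r0:Add1,r1:Mul1,r2:36,r3:Mul2
  c8: -  regs: r0:Add1,r1:Mul1,r2:36,r3:Mul2
  c9: CDB Mul1=144  regs: r0:Add1,r1:144,r2:36,r3:Mul2
  c10: -  regs: r0:Add1,r1:144,r2:36,r3:Mul2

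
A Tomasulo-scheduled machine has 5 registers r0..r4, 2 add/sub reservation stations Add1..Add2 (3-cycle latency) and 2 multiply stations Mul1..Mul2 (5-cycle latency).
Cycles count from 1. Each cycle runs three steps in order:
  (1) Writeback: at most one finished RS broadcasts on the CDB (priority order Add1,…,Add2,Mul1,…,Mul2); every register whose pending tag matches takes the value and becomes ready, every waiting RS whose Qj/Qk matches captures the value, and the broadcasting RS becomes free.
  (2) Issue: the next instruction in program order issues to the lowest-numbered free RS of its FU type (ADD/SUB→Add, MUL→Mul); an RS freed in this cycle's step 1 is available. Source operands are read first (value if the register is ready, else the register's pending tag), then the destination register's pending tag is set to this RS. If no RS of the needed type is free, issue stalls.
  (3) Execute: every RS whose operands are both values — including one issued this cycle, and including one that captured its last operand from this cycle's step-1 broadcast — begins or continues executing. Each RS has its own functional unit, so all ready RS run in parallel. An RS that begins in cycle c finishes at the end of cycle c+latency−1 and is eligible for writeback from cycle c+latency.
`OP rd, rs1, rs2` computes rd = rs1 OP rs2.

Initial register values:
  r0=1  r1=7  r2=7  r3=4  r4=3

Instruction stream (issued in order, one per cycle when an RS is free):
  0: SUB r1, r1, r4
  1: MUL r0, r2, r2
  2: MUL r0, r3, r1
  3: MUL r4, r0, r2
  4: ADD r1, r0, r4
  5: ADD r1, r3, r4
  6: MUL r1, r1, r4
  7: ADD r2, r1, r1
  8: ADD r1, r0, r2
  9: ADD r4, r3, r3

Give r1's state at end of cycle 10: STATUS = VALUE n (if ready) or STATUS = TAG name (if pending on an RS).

  c1: issue SUB r1<-Add1  regs: r0:1,r1:Add1,r2:7,r3:4,r4:3
  c2: issue MUL r0<-Mul1  regs: r0:Mul1,r1:Add1,r2:7,r3:4,r4:3
  c3: issue MUL r0<-Mul2  regs: r0:Mul2,r1:Add1,r2:7,r3:4,r4:3
  c4: CDB Add1=4; stall  regs: r0:Mul2,r1:4,r2:7,r3:4,r4:3
  c5: stall  regs: r0:Mul2,r1:4,r2:7,r3:4,r4:3
  c6: stall  regs: r0:Mul2,r1:4,r2:7,r3:4,r4:3
  c7: CDB Mul1=49; issue MUL r4<-Mul1  regs: r0:Mul2,r1:4,r2:7,r3:4,r4:Mul1
  c8: issue ADD r1<-Add1  regs: r0:Mul2,r1:Add1,r2:7,r3:4,r4:Mul1
  c9: CDB Mul2=16; issue ADD r1<-Add2  regs: r0:16,r1:Add2,r2:7,r3:4,r4:Mul1
  c10: issue MUL r1<-Mul2  regs: r0:16,r1:Mul2,r2:7,r3:4,r4:Mul1

STATUS = TAG Mul2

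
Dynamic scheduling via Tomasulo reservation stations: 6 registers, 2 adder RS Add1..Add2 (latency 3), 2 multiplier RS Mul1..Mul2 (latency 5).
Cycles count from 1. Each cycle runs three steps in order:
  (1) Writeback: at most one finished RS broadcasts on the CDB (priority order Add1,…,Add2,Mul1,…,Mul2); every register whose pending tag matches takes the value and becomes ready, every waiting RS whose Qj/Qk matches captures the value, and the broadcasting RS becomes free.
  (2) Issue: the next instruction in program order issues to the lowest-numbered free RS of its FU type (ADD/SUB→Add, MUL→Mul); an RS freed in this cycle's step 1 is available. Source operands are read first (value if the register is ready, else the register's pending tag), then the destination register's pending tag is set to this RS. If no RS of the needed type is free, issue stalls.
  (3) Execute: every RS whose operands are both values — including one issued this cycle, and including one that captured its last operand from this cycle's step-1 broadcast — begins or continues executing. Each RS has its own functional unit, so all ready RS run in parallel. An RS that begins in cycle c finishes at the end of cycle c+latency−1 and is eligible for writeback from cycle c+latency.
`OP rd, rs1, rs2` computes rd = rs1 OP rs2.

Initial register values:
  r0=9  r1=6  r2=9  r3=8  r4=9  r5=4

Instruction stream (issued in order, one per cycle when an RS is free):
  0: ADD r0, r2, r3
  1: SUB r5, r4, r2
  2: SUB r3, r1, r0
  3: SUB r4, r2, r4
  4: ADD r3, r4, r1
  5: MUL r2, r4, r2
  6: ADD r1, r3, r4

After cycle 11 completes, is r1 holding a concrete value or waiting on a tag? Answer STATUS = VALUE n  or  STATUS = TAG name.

STATUS = TAG Add2

  c1: issue ADD r0<-Add1  regs: r0:Add1,r1:6,r2:9,r3:8,r4:9,r5:4
  c2: issue SUB r5<-Add2  regs: r0:Add1,r1:6,r2:9,r3:8,r4:9,r5:Add2
  c3: stall  regs: r0:Add1,r1:6,r2:9,r3:8,r4:9,r5:Add2
  c4: CDB Add1=17; issue SUB r3<-Add1  regs: r0:17,r1:6,r2:9,r3:Add1,r4:9,r5:Add2
  c5: CDB Add2=0; issue SUB r4<-Add2  regs: r0:17,r1:6,r2:9,r3:Add1,r4:Add2,r5:0
  c6: stall  regs: r0:17,r1:6,r2:9,r3:Add1,r4:Add2,r5:0
  c7: CDB Add1=-11; issue ADD r3<-Add1  regs: r0:17,r1:6,r2:9,r3:Add1,r4:Add2,r5:0
  c8: CDB Add2=0; issue MUL r2<-Mul1  regs: r0:17,r1:6,r2:Mul1,r3:Add1,r4:0,r5:0
  c9: issue ADD r1<-Add2  regs: r0:17,r1:Add2,r2:Mul1,r3:Add1,r4:0,r5:0
  c10: -  regs: r0:17,r1:Add2,r2:Mul1,r3:Add1,r4:0,r5:0
  c11: CDB Add1=6  regs: r0:17,r1:Add2,r2:Mul1,r3:6,r4:0,r5:0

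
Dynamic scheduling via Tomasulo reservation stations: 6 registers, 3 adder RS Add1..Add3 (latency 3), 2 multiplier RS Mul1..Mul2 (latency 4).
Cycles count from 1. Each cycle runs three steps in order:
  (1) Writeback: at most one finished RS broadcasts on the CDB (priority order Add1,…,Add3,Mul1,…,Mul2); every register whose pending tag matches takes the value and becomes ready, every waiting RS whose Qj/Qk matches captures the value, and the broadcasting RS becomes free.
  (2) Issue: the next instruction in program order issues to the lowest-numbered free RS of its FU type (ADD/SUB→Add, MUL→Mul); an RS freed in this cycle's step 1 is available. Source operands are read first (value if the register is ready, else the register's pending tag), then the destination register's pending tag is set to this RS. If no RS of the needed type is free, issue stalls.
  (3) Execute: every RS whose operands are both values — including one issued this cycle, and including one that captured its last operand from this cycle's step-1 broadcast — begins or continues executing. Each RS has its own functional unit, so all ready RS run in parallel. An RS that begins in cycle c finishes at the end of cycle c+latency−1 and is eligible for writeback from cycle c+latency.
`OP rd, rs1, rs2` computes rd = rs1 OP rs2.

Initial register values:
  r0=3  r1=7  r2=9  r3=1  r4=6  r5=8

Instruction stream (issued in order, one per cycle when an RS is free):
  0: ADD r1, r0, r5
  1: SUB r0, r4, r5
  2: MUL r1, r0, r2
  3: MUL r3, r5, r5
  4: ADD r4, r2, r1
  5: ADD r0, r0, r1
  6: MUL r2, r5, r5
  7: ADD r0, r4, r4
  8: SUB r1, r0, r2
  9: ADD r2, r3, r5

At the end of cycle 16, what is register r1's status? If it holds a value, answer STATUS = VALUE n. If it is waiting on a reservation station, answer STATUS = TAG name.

cycle 1: issue ADD r1<-Add1 // r0:3,r1:Add1,r2:9,r3:1,r4:6,r5:8
cycle 2: issue SUB r0<-Add2 // r0:Add2,r1:Add1,r2:9,r3:1,r4:6,r5:8
cycle 3: issue MUL r1<-Mul1 // r0:Add2,r1:Mul1,r2:9,r3:1,r4:6,r5:8
cycle 4: CDB Add1=11; issue MUL r3<-Mul2 // r0:Add2,r1:Mul1,r2:9,r3:Mul2,r4:6,r5:8
cycle 5: CDB Add2=-2; issue ADD r4<-Add1 // r0:-2,r1:Mul1,r2:9,r3:Mul2,r4:Add1,r5:8
cycle 6: issue ADD r0<-Add2 // r0:Add2,r1:Mul1,r2:9,r3:Mul2,r4:Add1,r5:8
cycle 7: stall // r0:Add2,r1:Mul1,r2:9,r3:Mul2,r4:Add1,r5:8
cycle 8: CDB Mul2=64; issue MUL r2<-Mul2 // r0:Add2,r1:Mul1,r2:Mul2,r3:64,r4:Add1,r5:8
cycle 9: CDB Mul1=-18; issue ADD r0<-Add3 // r0:Add3,r1:-18,r2:Mul2,r3:64,r4:Add1,r5:8
cycle 10: stall // r0:Add3,r1:-18,r2:Mul2,r3:64,r4:Add1,r5:8
cycle 11: stall // r0:Add3,r1:-18,r2:Mul2,r3:64,r4:Add1,r5:8
cycle 12: CDB Add1=-9; issue SUB r1<-Add1 // r0:Add3,r1:Add1,r2:Mul2,r3:64,r4:-9,r5:8
cycle 13: CDB Add2=-20; issue ADD r2<-Add2 // r0:Add3,r1:Add1,r2:Add2,r3:64,r4:-9,r5:8
cycle 14: CDB Mul2=64 // r0:Add3,r1:Add1,r2:Add2,r3:64,r4:-9,r5:8
cycle 15: CDB Add3=-18 // r0:-18,r1:Add1,r2:Add2,r3:64,r4:-9,r5:8
cycle 16: CDB Add2=72 // r0:-18,r1:Add1,r2:72,r3:64,r4:-9,r5:8

STATUS = TAG Add1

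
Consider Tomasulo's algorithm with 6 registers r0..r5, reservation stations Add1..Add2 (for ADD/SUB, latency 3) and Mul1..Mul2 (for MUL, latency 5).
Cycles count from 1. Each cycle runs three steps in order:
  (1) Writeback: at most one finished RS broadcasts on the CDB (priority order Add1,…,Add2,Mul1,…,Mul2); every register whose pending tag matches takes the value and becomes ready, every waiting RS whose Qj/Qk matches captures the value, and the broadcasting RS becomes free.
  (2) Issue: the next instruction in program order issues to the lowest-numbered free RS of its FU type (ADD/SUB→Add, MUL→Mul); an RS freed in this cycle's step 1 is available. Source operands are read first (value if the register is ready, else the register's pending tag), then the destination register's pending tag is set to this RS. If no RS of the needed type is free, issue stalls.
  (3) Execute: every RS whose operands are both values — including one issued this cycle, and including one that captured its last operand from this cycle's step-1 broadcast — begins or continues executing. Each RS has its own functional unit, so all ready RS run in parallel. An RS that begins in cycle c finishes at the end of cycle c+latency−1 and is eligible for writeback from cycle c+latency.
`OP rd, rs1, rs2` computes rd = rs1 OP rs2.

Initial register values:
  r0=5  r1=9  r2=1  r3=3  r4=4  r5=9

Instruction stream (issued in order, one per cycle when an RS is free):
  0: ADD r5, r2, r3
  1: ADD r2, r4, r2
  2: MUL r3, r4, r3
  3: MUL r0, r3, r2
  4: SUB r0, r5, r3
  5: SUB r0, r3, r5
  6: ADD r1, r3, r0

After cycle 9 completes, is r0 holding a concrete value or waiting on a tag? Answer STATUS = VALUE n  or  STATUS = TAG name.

cycle 1: issue ADD r5<-Add1 // r0:5,r1:9,r2:1,r3:3,r4:4,r5:Add1
cycle 2: issue ADD r2<-Add2 // r0:5,r1:9,r2:Add2,r3:3,r4:4,r5:Add1
cycle 3: issue MUL r3<-Mul1 // r0:5,r1:9,r2:Add2,r3:Mul1,r4:4,r5:Add1
cycle 4: CDB Add1=4; issue MUL r0<-Mul2 // r0:Mul2,r1:9,r2:Add2,r3:Mul1,r4:4,r5:4
cycle 5: CDB Add2=5; issue SUB r0<-Add1 // r0:Add1,r1:9,r2:5,r3:Mul1,r4:4,r5:4
cycle 6: issue SUB r0<-Add2 // r0:Add2,r1:9,r2:5,r3:Mul1,r4:4,r5:4
cycle 7: stall // r0:Add2,r1:9,r2:5,r3:Mul1,r4:4,r5:4
cycle 8: CDB Mul1=12; stall // r0:Add2,r1:9,r2:5,r3:12,r4:4,r5:4
cycle 9: stall // r0:Add2,r1:9,r2:5,r3:12,r4:4,r5:4

STATUS = TAG Add2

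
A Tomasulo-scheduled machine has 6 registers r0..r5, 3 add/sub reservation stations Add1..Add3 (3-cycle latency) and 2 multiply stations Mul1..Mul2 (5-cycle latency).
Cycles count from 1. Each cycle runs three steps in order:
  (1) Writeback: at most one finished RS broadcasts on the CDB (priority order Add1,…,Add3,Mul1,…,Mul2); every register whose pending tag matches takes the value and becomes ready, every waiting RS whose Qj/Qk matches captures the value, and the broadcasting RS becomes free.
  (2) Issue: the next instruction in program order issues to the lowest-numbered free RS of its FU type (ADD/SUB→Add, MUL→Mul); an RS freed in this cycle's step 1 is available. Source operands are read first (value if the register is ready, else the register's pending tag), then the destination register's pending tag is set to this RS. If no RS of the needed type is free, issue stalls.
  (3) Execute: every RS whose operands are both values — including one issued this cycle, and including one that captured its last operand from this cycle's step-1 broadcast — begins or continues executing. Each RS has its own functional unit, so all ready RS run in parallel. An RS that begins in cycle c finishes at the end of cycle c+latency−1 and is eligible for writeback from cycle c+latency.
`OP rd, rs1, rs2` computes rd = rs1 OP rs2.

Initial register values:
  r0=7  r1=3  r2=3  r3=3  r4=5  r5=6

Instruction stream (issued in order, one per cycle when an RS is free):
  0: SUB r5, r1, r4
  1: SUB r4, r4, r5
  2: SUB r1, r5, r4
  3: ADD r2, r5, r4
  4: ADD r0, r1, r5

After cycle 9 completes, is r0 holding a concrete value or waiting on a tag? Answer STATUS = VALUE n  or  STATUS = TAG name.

STATUS = TAG Add2

c1: issue SUB r5<-Add1 | r0:7,r1:3,r2:3,r3:3,r4:5,r5:Add1
c2: issue SUB r4<-Add2 | r0:7,r1:3,r2:3,r3:3,r4:Add2,r5:Add1
c3: issue SUB r1<-Add3 | r0:7,r1:Add3,r2:3,r3:3,r4:Add2,r5:Add1
c4: CDB Add1=-2; issue ADD r2<-Add1 | r0:7,r1:Add3,r2:Add1,r3:3,r4:Add2,r5:-2
c5: stall | r0:7,r1:Add3,r2:Add1,r3:3,r4:Add2,r5:-2
c6: stall | r0:7,r1:Add3,r2:Add1,r3:3,r4:Add2,r5:-2
c7: CDB Add2=7; issue ADD r0<-Add2 | r0:Add2,r1:Add3,r2:Add1,r3:3,r4:7,r5:-2
c8: - | r0:Add2,r1:Add3,r2:Add1,r3:3,r4:7,r5:-2
c9: - | r0:Add2,r1:Add3,r2:Add1,r3:3,r4:7,r5:-2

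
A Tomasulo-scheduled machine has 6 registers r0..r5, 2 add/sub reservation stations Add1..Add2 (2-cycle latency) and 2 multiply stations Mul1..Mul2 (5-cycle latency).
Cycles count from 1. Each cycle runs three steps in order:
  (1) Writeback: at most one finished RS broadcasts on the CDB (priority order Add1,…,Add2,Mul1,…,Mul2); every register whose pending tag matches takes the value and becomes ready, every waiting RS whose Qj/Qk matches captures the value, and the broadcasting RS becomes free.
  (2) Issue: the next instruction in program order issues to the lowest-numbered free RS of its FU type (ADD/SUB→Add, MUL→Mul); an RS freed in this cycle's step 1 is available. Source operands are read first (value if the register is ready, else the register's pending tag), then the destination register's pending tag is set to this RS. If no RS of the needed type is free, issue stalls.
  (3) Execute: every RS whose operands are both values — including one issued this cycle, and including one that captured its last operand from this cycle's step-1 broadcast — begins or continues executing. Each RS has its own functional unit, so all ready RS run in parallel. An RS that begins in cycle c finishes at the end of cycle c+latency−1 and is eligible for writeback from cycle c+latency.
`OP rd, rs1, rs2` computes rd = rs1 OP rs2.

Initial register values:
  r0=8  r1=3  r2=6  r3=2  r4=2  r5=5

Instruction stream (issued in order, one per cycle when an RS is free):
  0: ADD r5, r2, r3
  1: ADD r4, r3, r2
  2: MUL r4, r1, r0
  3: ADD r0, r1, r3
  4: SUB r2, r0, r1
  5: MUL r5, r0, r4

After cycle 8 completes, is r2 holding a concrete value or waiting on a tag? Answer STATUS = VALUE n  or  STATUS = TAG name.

STATUS = VALUE 2

  c1: issue ADD r5<-Add1  regs: r0:8,r1:3,r2:6,r3:2,r4:2,r5:Add1
  c2: issue ADD r4<-Add2  regs: r0:8,r1:3,r2:6,r3:2,r4:Add2,r5:Add1
  c3: CDB Add1=8; issue MUL r4<-Mul1  regs: r0:8,r1:3,r2:6,r3:2,r4:Mul1,r5:8
  c4: CDB Add2=8; issue ADD r0<-Add1  regs: r0:Add1,r1:3,r2:6,r3:2,r4:Mul1,r5:8
  c5: issue SUB r2<-Add2  regs: r0:Add1,r1:3,r2:Add2,r3:2,r4:Mul1,r5:8
  c6: CDB Add1=5; issue MUL r5<-Mul2  regs: r0:5,r1:3,r2:Add2,r3:2,r4:Mul1,r5:Mul2
  c7: -  regs: r0:5,r1:3,r2:Add2,r3:2,r4:Mul1,r5:Mul2
  c8: CDB Add2=2  regs: r0:5,r1:3,r2:2,r3:2,r4:Mul1,r5:Mul2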